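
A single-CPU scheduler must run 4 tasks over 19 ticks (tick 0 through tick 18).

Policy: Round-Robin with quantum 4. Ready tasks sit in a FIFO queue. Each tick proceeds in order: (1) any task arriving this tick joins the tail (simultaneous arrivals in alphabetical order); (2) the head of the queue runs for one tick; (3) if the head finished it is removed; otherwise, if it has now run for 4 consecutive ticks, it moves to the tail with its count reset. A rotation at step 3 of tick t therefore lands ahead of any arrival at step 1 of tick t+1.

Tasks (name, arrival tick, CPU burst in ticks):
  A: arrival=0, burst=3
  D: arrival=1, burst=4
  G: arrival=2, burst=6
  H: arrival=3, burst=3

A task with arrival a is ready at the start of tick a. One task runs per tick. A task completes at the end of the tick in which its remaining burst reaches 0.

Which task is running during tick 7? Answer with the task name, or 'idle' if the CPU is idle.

running at tick 7 = G

t=0: queue=[A] q_used=0 → run A
t=1: queue=[A,D] q_used=1 → run A
t=2: queue=[A,D,G] q_used=2 → run A
t=3: queue=[D,G,H] q_used=0 → run D
t=4: queue=[D,G,H] q_used=1 → run D
t=5: queue=[D,G,H] q_used=2 → run D
t=6: queue=[D,G,H] q_used=3 → run D
t=7: queue=[G,H] q_used=0 → run G
t=8: queue=[G,H] q_used=1 → run G
t=9: queue=[G,H] q_used=2 → run G
t=10: queue=[G,H] q_used=3 → run G
t=11: queue=[H,G] q_used=0 → run H
t=12: queue=[H,G] q_used=1 → run H
t=13: queue=[H,G] q_used=2 → run H
t=14: queue=[G] q_used=0 → run G
t=15: queue=[G] q_used=1 → run G
t=16: (idle)
t=17: (idle)
t=18: (idle)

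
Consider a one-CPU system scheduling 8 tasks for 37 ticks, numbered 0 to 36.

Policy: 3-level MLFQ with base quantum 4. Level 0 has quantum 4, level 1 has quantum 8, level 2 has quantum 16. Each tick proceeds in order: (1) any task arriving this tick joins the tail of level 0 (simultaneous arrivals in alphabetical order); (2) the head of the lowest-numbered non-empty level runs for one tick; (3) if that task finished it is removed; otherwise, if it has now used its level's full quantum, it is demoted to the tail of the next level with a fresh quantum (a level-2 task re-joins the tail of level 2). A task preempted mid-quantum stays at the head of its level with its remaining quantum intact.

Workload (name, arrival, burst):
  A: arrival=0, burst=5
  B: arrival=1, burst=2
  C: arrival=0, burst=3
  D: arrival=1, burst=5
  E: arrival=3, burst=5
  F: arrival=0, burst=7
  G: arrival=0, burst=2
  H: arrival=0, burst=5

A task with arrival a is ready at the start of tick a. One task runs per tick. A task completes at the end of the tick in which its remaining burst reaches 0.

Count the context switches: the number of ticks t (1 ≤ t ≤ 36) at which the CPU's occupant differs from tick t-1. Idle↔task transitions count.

context switches = 13

t=0: L0/L1/L2 = ACFGH/-/- → run A
t=1: L0/L1/L2 = ACFGHBD/-/- → run A
t=2: L0/L1/L2 = ACFGHBD/-/- → run A
t=3: L0/L1/L2 = ACFGHBDE/-/- → run A
t=4: L0/L1/L2 = CFGHBDE/A/- → run C
t=5: L0/L1/L2 = CFGHBDE/A/- → run C
t=6: L0/L1/L2 = CFGHBDE/A/- → run C
t=7: L0/L1/L2 = FGHBDE/A/- → run F
t=8: L0/L1/L2 = FGHBDE/A/- → run F
t=9: L0/L1/L2 = FGHBDE/A/- → run F
t=10: L0/L1/L2 = FGHBDE/A/- → run F
t=11: L0/L1/L2 = GHBDE/AF/- → run G
t=12: L0/L1/L2 = GHBDE/AF/- → run G
t=13: L0/L1/L2 = HBDE/AF/- → run H
t=14: L0/L1/L2 = HBDE/AF/- → run H
t=15: L0/L1/L2 = HBDE/AF/- → run H
t=16: L0/L1/L2 = HBDE/AF/- → run H
t=17: L0/L1/L2 = BDE/AFH/- → run B
t=18: L0/L1/L2 = BDE/AFH/- → run B
t=19: L0/L1/L2 = DE/AFH/- → run D
t=20: L0/L1/L2 = DE/AFH/- → run D
t=21: L0/L1/L2 = DE/AFH/- → run D
t=22: L0/L1/L2 = DE/AFH/- → run D
t=23: L0/L1/L2 = E/AFHD/- → run E
t=24: L0/L1/L2 = E/AFHD/- → run E
t=25: L0/L1/L2 = E/AFHD/- → run E
t=26: L0/L1/L2 = E/AFHD/- → run E
t=27: L0/L1/L2 = -/AFHDE/- → run A
t=28: L0/L1/L2 = -/FHDE/- → run F
t=29: L0/L1/L2 = -/FHDE/- → run F
t=30: L0/L1/L2 = -/FHDE/- → run F
t=31: L0/L1/L2 = -/HDE/- → run H
t=32: L0/L1/L2 = -/DE/- → run D
t=33: L0/L1/L2 = -/E/- → run E
t=34: (idle)
t=35: (idle)
t=36: (idle)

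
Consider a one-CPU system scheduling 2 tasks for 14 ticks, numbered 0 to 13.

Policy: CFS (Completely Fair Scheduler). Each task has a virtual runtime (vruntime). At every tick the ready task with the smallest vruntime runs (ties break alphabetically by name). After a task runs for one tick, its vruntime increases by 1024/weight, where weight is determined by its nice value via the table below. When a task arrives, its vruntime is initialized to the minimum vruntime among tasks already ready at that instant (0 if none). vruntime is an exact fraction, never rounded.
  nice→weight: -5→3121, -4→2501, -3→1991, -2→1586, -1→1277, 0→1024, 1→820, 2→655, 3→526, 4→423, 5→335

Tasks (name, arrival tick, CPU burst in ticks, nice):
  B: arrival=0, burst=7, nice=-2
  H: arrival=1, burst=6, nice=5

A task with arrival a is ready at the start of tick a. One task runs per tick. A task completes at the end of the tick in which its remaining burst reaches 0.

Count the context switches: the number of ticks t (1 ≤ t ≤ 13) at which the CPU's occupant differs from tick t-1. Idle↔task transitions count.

t=0: vr[B=0] → run B
t=1: vr[B=512/793 H=512/793] → run B
t=2: vr[B=1024/793 H=512/793] → run H
t=3: vr[B=1024/793 H=983552/265655] → run B
t=4: vr[B=1536/793 H=983552/265655] → run B
t=5: vr[B=2048/793 H=983552/265655] → run B
t=6: vr[B=2560/793 H=983552/265655] → run B
t=7: vr[B=3072/793 H=983552/265655] → run H
t=8: vr[B=3072/793 H=1795584/265655] → run B
t=9: vr[H=1795584/265655] → run H
t=10: vr[H=2607616/265655] → run H
t=11: vr[H=3419648/265655] → run H
t=12: vr[H=846336/53131] → run H
t=13: (idle)

context switches = 6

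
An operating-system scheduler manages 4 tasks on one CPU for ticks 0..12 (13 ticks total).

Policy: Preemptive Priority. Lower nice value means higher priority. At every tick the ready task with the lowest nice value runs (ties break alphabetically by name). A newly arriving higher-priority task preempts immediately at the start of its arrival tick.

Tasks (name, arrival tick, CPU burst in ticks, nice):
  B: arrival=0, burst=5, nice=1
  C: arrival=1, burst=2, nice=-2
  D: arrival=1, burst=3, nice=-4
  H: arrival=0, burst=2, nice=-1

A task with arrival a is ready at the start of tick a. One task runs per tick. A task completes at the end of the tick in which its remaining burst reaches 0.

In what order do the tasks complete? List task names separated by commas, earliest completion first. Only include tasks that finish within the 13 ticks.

t=0: ready={B,H} → run H
t=1: ready={B,C,D,H} → run D
t=2: ready={B,C,D,H} → run D
t=3: ready={B,C,D,H} → run D
t=4: ready={B,C,H} → run C
t=5: ready={B,C,H} → run C
t=6: ready={B,H} → run H
t=7: ready={B} → run B
t=8: ready={B} → run B
t=9: ready={B} → run B
t=10: ready={B} → run B
t=11: ready={B} → run B
t=12: (idle)

completion order = D, C, H, B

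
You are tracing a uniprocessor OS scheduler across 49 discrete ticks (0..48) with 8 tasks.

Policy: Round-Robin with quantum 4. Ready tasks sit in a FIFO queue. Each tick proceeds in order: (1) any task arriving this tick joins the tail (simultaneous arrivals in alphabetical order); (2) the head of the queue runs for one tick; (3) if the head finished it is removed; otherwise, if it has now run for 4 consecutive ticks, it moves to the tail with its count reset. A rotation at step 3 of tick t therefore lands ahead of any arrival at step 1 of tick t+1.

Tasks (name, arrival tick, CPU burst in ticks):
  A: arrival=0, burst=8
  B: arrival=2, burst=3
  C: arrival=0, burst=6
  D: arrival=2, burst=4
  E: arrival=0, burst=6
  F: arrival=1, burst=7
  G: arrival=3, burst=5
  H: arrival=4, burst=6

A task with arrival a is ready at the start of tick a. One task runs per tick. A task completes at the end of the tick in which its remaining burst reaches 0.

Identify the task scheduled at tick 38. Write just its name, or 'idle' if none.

t=0: queue=[A,C,E] q_used=0 → run A
t=1: queue=[A,C,E,F] q_used=1 → run A
t=2: queue=[A,C,E,F,B,D] q_used=2 → run A
t=3: queue=[A,C,E,F,B,D,G] q_used=3 → run A
t=4: queue=[C,E,F,B,D,G,A,H] q_used=0 → run C
t=5: queue=[C,E,F,B,D,G,A,H] q_used=1 → run C
t=6: queue=[C,E,F,B,D,G,A,H] q_used=2 → run C
t=7: queue=[C,E,F,B,D,G,A,H] q_used=3 → run C
t=8: queue=[E,F,B,D,G,A,H,C] q_used=0 → run E
t=9: queue=[E,F,B,D,G,A,H,C] q_used=1 → run E
t=10: queue=[E,F,B,D,G,A,H,C] q_used=2 → run E
t=11: queue=[E,F,B,D,G,A,H,C] q_used=3 → run E
t=12: queue=[F,B,D,G,A,H,C,E] q_used=0 → run F
t=13: queue=[F,B,D,G,A,H,C,E] q_used=1 → run F
t=14: queue=[F,B,D,G,A,H,C,E] q_used=2 → run F
t=15: queue=[F,B,D,G,A,H,C,E] q_used=3 → run F
t=16: queue=[B,D,G,A,H,C,E,F] q_used=0 → run B
t=17: queue=[B,D,G,A,H,C,E,F] q_used=1 → run B
t=18: queue=[B,D,G,A,H,C,E,F] q_used=2 → run B
t=19: queue=[D,G,A,H,C,E,F] q_used=0 → run D
t=20: queue=[D,G,A,H,C,E,F] q_used=1 → run D
t=21: queue=[D,G,A,H,C,E,F] q_used=2 → run D
t=22: queue=[D,G,A,H,C,E,F] q_used=3 → run D
t=23: queue=[G,A,H,C,E,F] q_used=0 → run G
t=24: queue=[G,A,H,C,E,F] q_used=1 → run G
t=25: queue=[G,A,H,C,E,F] q_used=2 → run G
t=26: queue=[G,A,H,C,E,F] q_used=3 → run G
t=27: queue=[A,H,C,E,F,G] q_used=0 → run A
t=28: queue=[A,H,C,E,F,G] q_used=1 → run A
t=29: queue=[A,H,C,E,F,G] q_used=2 → run A
t=30: queue=[A,H,C,E,F,G] q_used=3 → run A
t=31: queue=[H,C,E,F,G] q_used=0 → run H
t=32: queue=[H,C,E,F,G] q_used=1 → run H
t=33: queue=[H,C,E,F,G] q_used=2 → run H
t=34: queue=[H,C,E,F,G] q_used=3 → run H
t=35: queue=[C,E,F,G,H] q_used=0 → run C
t=36: queue=[C,E,F,G,H] q_used=1 → run C
t=37: queue=[E,F,G,H] q_used=0 → run E
t=38: queue=[E,F,G,H] q_used=1 → run E
t=39: queue=[F,G,H] q_used=0 → run F
t=40: queue=[F,G,H] q_used=1 → run F
t=41: queue=[F,G,H] q_used=2 → run F
t=42: queue=[G,H] q_used=0 → run G
t=43: queue=[H] q_used=0 → run H
t=44: queue=[H] q_used=1 → run H
t=45: (idle)
t=46: (idle)
t=47: (idle)
t=48: (idle)

running at tick 38 = E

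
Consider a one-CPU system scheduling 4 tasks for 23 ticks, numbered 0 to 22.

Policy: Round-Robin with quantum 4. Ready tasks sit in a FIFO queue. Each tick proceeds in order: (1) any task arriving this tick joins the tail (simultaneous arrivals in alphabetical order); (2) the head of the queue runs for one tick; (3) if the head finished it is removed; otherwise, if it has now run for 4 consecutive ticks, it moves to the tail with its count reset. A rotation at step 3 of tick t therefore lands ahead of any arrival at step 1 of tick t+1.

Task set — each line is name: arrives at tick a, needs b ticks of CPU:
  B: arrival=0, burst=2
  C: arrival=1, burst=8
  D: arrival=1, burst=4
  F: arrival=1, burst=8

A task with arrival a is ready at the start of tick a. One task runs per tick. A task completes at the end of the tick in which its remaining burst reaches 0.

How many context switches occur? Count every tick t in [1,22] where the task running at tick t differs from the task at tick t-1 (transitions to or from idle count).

t=0: queue=[B] q_used=0 → run B
t=1: queue=[B,C,D,F] q_used=1 → run B
t=2: queue=[C,D,F] q_used=0 → run C
t=3: queue=[C,D,F] q_used=1 → run C
t=4: queue=[C,D,F] q_used=2 → run C
t=5: queue=[C,D,F] q_used=3 → run C
t=6: queue=[D,F,C] q_used=0 → run D
t=7: queue=[D,F,C] q_used=1 → run D
t=8: queue=[D,F,C] q_used=2 → run D
t=9: queue=[D,F,C] q_used=3 → run D
t=10: queue=[F,C] q_used=0 → run F
t=11: queue=[F,C] q_used=1 → run F
t=12: queue=[F,C] q_used=2 → run F
t=13: queue=[F,C] q_used=3 → run F
t=14: queue=[C,F] q_used=0 → run C
t=15: queue=[C,F] q_used=1 → run C
t=16: queue=[C,F] q_used=2 → run C
t=17: queue=[C,F] q_used=3 → run C
t=18: queue=[F] q_used=0 → run F
t=19: queue=[F] q_used=1 → run F
t=20: queue=[F] q_used=2 → run F
t=21: queue=[F] q_used=3 → run F
t=22: (idle)

context switches = 6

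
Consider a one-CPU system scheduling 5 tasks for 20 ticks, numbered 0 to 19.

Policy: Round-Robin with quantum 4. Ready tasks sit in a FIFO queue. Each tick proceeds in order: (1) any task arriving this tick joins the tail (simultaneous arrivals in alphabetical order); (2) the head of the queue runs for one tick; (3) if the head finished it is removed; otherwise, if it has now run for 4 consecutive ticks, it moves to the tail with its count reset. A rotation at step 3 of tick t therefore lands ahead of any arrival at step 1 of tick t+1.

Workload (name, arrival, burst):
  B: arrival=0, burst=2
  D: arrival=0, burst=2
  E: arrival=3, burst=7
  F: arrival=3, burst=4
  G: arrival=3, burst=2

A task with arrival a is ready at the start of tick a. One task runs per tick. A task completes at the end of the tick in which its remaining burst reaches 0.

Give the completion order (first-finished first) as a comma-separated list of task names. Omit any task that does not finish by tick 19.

t=0: queue=[B,D] q_used=0 → run B
t=1: queue=[B,D] q_used=1 → run B
t=2: queue=[D] q_used=0 → run D
t=3: queue=[D,E,F,G] q_used=1 → run D
t=4: queue=[E,F,G] q_used=0 → run E
t=5: queue=[E,F,G] q_used=1 → run E
t=6: queue=[E,F,G] q_used=2 → run E
t=7: queue=[E,F,G] q_used=3 → run E
t=8: queue=[F,G,E] q_used=0 → run F
t=9: queue=[F,G,E] q_used=1 → run F
t=10: queue=[F,G,E] q_used=2 → run F
t=11: queue=[F,G,E] q_used=3 → run F
t=12: queue=[G,E] q_used=0 → run G
t=13: queue=[G,E] q_used=1 → run G
t=14: queue=[E] q_used=0 → run E
t=15: queue=[E] q_used=1 → run E
t=16: queue=[E] q_used=2 → run E
t=17: (idle)
t=18: (idle)
t=19: (idle)

completion order = B, D, F, G, E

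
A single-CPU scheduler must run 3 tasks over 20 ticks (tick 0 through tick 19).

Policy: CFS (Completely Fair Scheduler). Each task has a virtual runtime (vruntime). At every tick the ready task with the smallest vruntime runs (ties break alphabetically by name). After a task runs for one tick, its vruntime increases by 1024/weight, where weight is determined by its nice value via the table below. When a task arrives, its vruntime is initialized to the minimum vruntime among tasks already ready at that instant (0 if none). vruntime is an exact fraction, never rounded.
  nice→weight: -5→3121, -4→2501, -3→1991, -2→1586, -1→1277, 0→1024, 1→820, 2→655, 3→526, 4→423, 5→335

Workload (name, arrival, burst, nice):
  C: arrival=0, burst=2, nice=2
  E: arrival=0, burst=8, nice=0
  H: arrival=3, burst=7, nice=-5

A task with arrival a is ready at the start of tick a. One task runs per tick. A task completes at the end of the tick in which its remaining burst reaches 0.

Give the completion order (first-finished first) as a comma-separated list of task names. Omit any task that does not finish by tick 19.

completion order = C, H, E

t=0: vr[C=0 E=0] → run C
t=1: vr[C=1024/655 E=0] → run E
t=2: vr[C=1024/655 E=1] → run E
t=3: vr[C=1024/655 E=2 H=1024/655] → run C
t=4: vr[E=2 H=1024/655] → run H
t=5: vr[E=2 H=3866624/2044255] → run H
t=6: vr[E=2 H=4537344/2044255] → run E
t=7: vr[E=3 H=4537344/2044255] → run H
t=8: vr[E=3 H=5208064/2044255] → run H
t=9: vr[E=3 H=5878784/2044255] → run H
t=10: vr[E=3 H=6549504/2044255] → run E
t=11: vr[E=4 H=6549504/2044255] → run H
t=12: vr[E=4 H=7220224/2044255] → run H
t=13: vr[E=4] → run E
t=14: vr[E=5] → run E
t=15: vr[E=6] → run E
t=16: vr[E=7] → run E
t=17: (idle)
t=18: (idle)
t=19: (idle)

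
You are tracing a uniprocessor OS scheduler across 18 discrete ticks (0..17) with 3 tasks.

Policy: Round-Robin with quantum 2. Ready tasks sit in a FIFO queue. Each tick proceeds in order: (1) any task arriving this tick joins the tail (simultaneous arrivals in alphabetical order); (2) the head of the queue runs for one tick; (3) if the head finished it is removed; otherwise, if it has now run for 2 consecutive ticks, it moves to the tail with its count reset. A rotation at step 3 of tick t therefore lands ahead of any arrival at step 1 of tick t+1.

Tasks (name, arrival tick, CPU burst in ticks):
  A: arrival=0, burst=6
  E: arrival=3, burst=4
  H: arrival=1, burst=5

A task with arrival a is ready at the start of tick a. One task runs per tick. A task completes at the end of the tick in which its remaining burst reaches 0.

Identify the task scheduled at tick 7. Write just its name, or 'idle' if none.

t=0: queue=[A] q_used=0 → run A
t=1: queue=[A,H] q_used=1 → run A
t=2: queue=[H,A] q_used=0 → run H
t=3: queue=[H,A,E] q_used=1 → run H
t=4: queue=[A,E,H] q_used=0 → run A
t=5: queue=[A,E,H] q_used=1 → run A
t=6: queue=[E,H,A] q_used=0 → run E
t=7: queue=[E,H,A] q_used=1 → run E
t=8: queue=[H,A,E] q_used=0 → run H
t=9: queue=[H,A,E] q_used=1 → run H
t=10: queue=[A,E,H] q_used=0 → run A
t=11: queue=[A,E,H] q_used=1 → run A
t=12: queue=[E,H] q_used=0 → run E
t=13: queue=[E,H] q_used=1 → run E
t=14: queue=[H] q_used=0 → run H
t=15: (idle)
t=16: (idle)
t=17: (idle)

running at tick 7 = E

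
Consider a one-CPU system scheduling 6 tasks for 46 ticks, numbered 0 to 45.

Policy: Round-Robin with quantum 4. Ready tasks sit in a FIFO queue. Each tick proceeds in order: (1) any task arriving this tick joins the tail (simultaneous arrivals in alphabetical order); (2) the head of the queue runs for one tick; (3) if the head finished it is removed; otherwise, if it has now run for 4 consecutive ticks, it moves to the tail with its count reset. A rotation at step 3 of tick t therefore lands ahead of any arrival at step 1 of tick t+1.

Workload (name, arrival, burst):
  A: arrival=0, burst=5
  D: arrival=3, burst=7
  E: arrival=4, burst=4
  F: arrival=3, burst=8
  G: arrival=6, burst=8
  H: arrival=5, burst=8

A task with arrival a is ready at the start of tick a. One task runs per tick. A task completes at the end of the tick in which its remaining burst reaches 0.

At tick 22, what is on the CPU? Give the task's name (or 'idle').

t=0: queue=[A] q_used=0 → run A
t=1: queue=[A] q_used=1 → run A
t=2: queue=[A] q_used=2 → run A
t=3: queue=[A,D,F] q_used=3 → run A
t=4: queue=[D,F,A,E] q_used=0 → run D
t=5: queue=[D,F,A,E,H] q_used=1 → run D
t=6: queue=[D,F,A,E,H,G] q_used=2 → run D
t=7: queue=[D,F,A,E,H,G] q_used=3 → run D
t=8: queue=[F,A,E,H,G,D] q_used=0 → run F
t=9: queue=[F,A,E,H,G,D] q_used=1 → run F
t=10: queue=[F,A,E,H,G,D] q_used=2 → run F
t=11: queue=[F,A,E,H,G,D] q_used=3 → run F
t=12: queue=[A,E,H,G,D,F] q_used=0 → run A
t=13: queue=[E,H,G,D,F] q_used=0 → run E
t=14: queue=[E,H,G,D,F] q_used=1 → run E
t=15: queue=[E,H,G,D,F] q_used=2 → run E
t=16: queue=[E,H,G,D,F] q_used=3 → run E
t=17: queue=[H,G,D,F] q_used=0 → run H
t=18: queue=[H,G,D,F] q_used=1 → run H
t=19: queue=[H,G,D,F] q_used=2 → run H
t=20: queue=[H,G,D,F] q_used=3 → run H
t=21: queue=[G,D,F,H] q_used=0 → run G
t=22: queue=[G,D,F,H] q_used=1 → run G
t=23: queue=[G,D,F,H] q_used=2 → run G
t=24: queue=[G,D,F,H] q_used=3 → run G
t=25: queue=[D,F,H,G] q_used=0 → run D
t=26: queue=[D,F,H,G] q_used=1 → run D
t=27: queue=[D,F,H,G] q_used=2 → run D
t=28: queue=[F,H,G] q_used=0 → run F
t=29: queue=[F,H,G] q_used=1 → run F
t=30: queue=[F,H,G] q_used=2 → run F
t=31: queue=[F,H,G] q_used=3 → run F
t=32: queue=[H,G] q_used=0 → run H
t=33: queue=[H,G] q_used=1 → run H
t=34: queue=[H,G] q_used=2 → run H
t=35: queue=[H,G] q_used=3 → run H
t=36: queue=[G] q_used=0 → run G
t=37: queue=[G] q_used=1 → run G
t=38: queue=[G] q_used=2 → run G
t=39: queue=[G] q_used=3 → run G
t=40: (idle)
t=41: (idle)
t=42: (idle)
t=43: (idle)
t=44: (idle)
t=45: (idle)

running at tick 22 = G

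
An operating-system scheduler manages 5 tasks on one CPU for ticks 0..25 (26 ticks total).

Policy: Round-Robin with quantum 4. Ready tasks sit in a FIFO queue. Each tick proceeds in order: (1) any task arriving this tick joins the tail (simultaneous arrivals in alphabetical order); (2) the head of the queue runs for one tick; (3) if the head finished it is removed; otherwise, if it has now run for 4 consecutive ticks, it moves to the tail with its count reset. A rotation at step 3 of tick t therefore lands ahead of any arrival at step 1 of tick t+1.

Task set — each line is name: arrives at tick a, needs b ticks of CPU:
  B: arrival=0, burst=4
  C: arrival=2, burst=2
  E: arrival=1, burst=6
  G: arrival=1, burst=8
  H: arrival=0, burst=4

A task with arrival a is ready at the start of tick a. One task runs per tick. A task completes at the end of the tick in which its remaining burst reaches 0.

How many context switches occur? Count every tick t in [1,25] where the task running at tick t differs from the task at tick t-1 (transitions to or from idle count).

t=0: queue=[B,H] q_used=0 → run B
t=1: queue=[B,H,E,G] q_used=1 → run B
t=2: queue=[B,H,E,G,C] q_used=2 → run B
t=3: queue=[B,H,E,G,C] q_used=3 → run B
t=4: queue=[H,E,G,C] q_used=0 → run H
t=5: queue=[H,E,G,C] q_used=1 → run H
t=6: queue=[H,E,G,C] q_used=2 → run H
t=7: queue=[H,E,G,C] q_used=3 → run H
t=8: queue=[E,G,C] q_used=0 → run E
t=9: queue=[E,G,C] q_used=1 → run E
t=10: queue=[E,G,C] q_used=2 → run E
t=11: queue=[E,G,C] q_used=3 → run E
t=12: queue=[G,C,E] q_used=0 → run G
t=13: queue=[G,C,E] q_used=1 → run G
t=14: queue=[G,C,E] q_used=2 → run G
t=15: queue=[G,C,E] q_used=3 → run G
t=16: queue=[C,E,G] q_used=0 → run C
t=17: queue=[C,E,G] q_used=1 → run C
t=18: queue=[E,G] q_used=0 → run E
t=19: queue=[E,G] q_used=1 → run E
t=20: queue=[G] q_used=0 → run G
t=21: queue=[G] q_used=1 → run G
t=22: queue=[G] q_used=2 → run G
t=23: queue=[G] q_used=3 → run G
t=24: (idle)
t=25: (idle)

context switches = 7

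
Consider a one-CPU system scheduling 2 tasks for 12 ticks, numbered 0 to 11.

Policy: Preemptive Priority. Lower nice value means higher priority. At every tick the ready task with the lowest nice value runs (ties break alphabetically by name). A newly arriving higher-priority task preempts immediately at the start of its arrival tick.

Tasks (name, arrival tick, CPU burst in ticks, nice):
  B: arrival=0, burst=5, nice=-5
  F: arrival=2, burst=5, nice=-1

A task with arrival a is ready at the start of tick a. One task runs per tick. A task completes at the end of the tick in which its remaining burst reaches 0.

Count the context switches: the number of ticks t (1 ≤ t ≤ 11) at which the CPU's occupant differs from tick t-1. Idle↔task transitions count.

t=0: ready={B} → run B
t=1: ready={B} → run B
t=2: ready={B,F} → run B
t=3: ready={B,F} → run B
t=4: ready={B,F} → run B
t=5: ready={F} → run F
t=6: ready={F} → run F
t=7: ready={F} → run F
t=8: ready={F} → run F
t=9: ready={F} → run F
t=10: (idle)
t=11: (idle)

context switches = 2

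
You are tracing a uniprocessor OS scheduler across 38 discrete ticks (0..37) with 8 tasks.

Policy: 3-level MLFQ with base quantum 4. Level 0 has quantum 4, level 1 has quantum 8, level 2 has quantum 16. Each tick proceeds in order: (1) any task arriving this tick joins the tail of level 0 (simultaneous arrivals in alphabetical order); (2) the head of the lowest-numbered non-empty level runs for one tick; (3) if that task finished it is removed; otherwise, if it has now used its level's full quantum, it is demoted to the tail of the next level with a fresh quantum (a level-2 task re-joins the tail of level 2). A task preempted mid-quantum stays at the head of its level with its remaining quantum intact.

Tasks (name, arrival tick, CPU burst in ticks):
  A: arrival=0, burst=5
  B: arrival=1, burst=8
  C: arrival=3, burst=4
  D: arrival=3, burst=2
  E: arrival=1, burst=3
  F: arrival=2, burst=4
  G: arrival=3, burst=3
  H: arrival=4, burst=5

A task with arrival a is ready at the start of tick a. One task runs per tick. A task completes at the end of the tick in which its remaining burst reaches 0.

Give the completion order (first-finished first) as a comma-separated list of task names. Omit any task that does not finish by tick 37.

t=0: L0/L1/L2 = A/-/- → run A
t=1: L0/L1/L2 = ABE/-/- → run A
t=2: L0/L1/L2 = ABEF/-/- → run A
t=3: L0/L1/L2 = ABEFCDG/-/- → run A
t=4: L0/L1/L2 = BEFCDGH/A/- → run B
t=5: L0/L1/L2 = BEFCDGH/A/- → run B
t=6: L0/L1/L2 = BEFCDGH/A/- → run B
t=7: L0/L1/L2 = BEFCDGH/A/- → run B
t=8: L0/L1/L2 = EFCDGH/AB/- → run E
t=9: L0/L1/L2 = EFCDGH/AB/- → run E
t=10: L0/L1/L2 = EFCDGH/AB/- → run E
t=11: L0/L1/L2 = FCDGH/AB/- → run F
t=12: L0/L1/L2 = FCDGH/AB/- → run F
t=13: L0/L1/L2 = FCDGH/AB/- → run F
t=14: L0/L1/L2 = FCDGH/AB/- → run F
t=15: L0/L1/L2 = CDGH/AB/- → run C
t=16: L0/L1/L2 = CDGH/AB/- → run C
t=17: L0/L1/L2 = CDGH/AB/- → run C
t=18: L0/L1/L2 = CDGH/AB/- → run C
t=19: L0/L1/L2 = DGH/AB/- → run D
t=20: L0/L1/L2 = DGH/AB/- → run D
t=21: L0/L1/L2 = GH/AB/- → run G
t=22: L0/L1/L2 = GH/AB/- → run G
t=23: L0/L1/L2 = GH/AB/- → run G
t=24: L0/L1/L2 = H/AB/- → run H
t=25: L0/L1/L2 = H/AB/- → run H
t=26: L0/L1/L2 = H/AB/- → run H
t=27: L0/L1/L2 = H/AB/- → run H
t=28: L0/L1/L2 = -/ABH/- → run A
t=29: L0/L1/L2 = -/BH/- → run B
t=30: L0/L1/L2 = -/BH/- → run B
t=31: L0/L1/L2 = -/BH/- → run B
t=32: L0/L1/L2 = -/BH/- → run B
t=33: L0/L1/L2 = -/H/- → run H
t=34: (idle)
t=35: (idle)
t=36: (idle)
t=37: (idle)

completion order = E, F, C, D, G, A, B, H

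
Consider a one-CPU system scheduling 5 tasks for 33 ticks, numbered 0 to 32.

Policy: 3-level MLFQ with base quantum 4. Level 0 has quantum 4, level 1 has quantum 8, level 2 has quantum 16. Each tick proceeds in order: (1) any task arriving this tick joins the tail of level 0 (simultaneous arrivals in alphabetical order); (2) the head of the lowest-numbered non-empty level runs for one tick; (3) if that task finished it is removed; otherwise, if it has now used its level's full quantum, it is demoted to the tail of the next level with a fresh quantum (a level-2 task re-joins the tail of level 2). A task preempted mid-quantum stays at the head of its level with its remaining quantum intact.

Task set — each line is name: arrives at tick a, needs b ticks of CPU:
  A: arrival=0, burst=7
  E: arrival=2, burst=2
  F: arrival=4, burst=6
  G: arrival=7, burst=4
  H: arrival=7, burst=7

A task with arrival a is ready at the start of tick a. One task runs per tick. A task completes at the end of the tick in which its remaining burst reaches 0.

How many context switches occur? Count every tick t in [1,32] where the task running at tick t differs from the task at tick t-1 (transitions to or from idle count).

t=0: L0/L1/L2 = A/-/- → run A
t=1: L0/L1/L2 = A/-/- → run A
t=2: L0/L1/L2 = AE/-/- → run A
t=3: L0/L1/L2 = AE/-/- → run A
t=4: L0/L1/L2 = EF/A/- → run E
t=5: L0/L1/L2 = EF/A/- → run E
t=6: L0/L1/L2 = F/A/- → run F
t=7: L0/L1/L2 = FGH/A/- → run F
t=8: L0/L1/L2 = FGH/A/- → run F
t=9: L0/L1/L2 = FGH/A/- → run F
t=10: L0/L1/L2 = GH/AF/- → run G
t=11: L0/L1/L2 = GH/AF/- → run G
t=12: L0/L1/L2 = GH/AF/- → run G
t=13: L0/L1/L2 = GH/AF/- → run G
t=14: L0/L1/L2 = H/AF/- → run H
t=15: L0/L1/L2 = H/AF/- → run H
t=16: L0/L1/L2 = H/AF/- → run H
t=17: L0/L1/L2 = H/AF/- → run H
t=18: L0/L1/L2 = -/AFH/- → run A
t=19: L0/L1/L2 = -/AFH/- → run A
t=20: L0/L1/L2 = -/AFH/- → run A
t=21: L0/L1/L2 = -/FH/- → run F
t=22: L0/L1/L2 = -/FH/- → run F
t=23: L0/L1/L2 = -/H/- → run H
t=24: L0/L1/L2 = -/H/- → run H
t=25: L0/L1/L2 = -/H/- → run H
t=26: (idle)
t=27: (idle)
t=28: (idle)
t=29: (idle)
t=30: (idle)
t=31: (idle)
t=32: (idle)

context switches = 8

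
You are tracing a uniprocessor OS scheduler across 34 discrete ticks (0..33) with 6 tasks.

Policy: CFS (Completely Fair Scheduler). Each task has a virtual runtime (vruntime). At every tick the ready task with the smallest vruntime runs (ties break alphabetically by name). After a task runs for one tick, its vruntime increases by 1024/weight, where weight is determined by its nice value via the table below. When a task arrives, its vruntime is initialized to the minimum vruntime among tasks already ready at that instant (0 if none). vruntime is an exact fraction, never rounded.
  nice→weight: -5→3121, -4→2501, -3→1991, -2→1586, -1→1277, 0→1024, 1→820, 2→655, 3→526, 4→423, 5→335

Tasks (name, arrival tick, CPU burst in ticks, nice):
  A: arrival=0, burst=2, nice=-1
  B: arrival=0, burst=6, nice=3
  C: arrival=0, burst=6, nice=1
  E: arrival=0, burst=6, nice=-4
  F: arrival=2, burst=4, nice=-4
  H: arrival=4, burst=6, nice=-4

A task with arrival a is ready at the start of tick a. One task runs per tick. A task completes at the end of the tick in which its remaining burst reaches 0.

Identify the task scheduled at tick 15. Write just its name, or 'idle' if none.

t=0: vr[A=0 B=0 C=0 E=0] → run A
t=1: vr[A=1024/1277 B=0 C=0 E=0] → run B
t=2: vr[A=1024/1277 B=512/263 C=0 E=0 F=0] → run C
t=3: vr[A=1024/1277 B=512/263 C=256/205 E=0 F=0] → run E
t=4: vr[A=1024/1277 B=512/263 C=256/205 E=1024/2501 F=0 H=0] → run F
t=5: vr[A=1024/1277 B=512/263 C=256/205 E=1024/2501 F=1024/2501 H=0] → run H
t=6: vr[A=1024/1277 B=512/263 C=256/205 E=1024/2501 F=1024/2501 H=1024/2501] → run E
t=7: vr[A=1024/1277 B=512/263 C=256/205 E=2048/2501 F=1024/2501 H=1024/2501] → run F
t=8: vr[A=1024/1277 B=512/263 C=256/205 E=2048/2501 F=2048/2501 H=1024/2501] → run H
t=9: vr[A=1024/1277 B=512/263 C=256/205 E=2048/2501 F=2048/2501 H=2048/2501] → run A
t=10: vr[B=512/263 C=256/205 E=2048/2501 F=2048/2501 H=2048/2501] → run E
t=11: vr[B=512/263 C=256/205 E=3072/2501 F=2048/2501 H=2048/2501] → run F
t=12: vr[B=512/263 C=256/205 E=3072/2501 F=3072/2501 H=2048/2501] → run H
t=13: vr[B=512/263 C=256/205 E=3072/2501 F=3072/2501 H=3072/2501] → run E
t=14: vr[B=512/263 C=256/205 E=4096/2501 F=3072/2501 H=3072/2501] → run F
t=15: vr[B=512/263 C=256/205 E=4096/2501 H=3072/2501] → run H
t=16: vr[B=512/263 C=256/205 E=4096/2501 H=4096/2501] → run C
t=17: vr[B=512/263 C=512/205 E=4096/2501 H=4096/2501] → run E
t=18: vr[B=512/263 C=512/205 E=5120/2501 H=4096/2501] → run H
t=19: vr[B=512/263 C=512/205 E=5120/2501 H=5120/2501] → run B
t=20: vr[B=1024/263 C=512/205 E=5120/2501 H=5120/2501] → run E
t=21: vr[B=1024/263 C=512/205 H=5120/2501] → run H
t=22: vr[B=1024/263 C=512/205] → run C
t=23: vr[B=1024/263 C=768/205] → run C
t=24: vr[B=1024/263 C=1024/205] → run B
t=25: vr[B=1536/263 C=1024/205] → run C
t=26: vr[B=1536/263 C=256/41] → run B
t=27: vr[B=2048/263 C=256/41] → run C
t=28: vr[B=2048/263] → run B
t=29: vr[B=2560/263] → run B
t=30: (idle)
t=31: (idle)
t=32: (idle)
t=33: (idle)

running at tick 15 = H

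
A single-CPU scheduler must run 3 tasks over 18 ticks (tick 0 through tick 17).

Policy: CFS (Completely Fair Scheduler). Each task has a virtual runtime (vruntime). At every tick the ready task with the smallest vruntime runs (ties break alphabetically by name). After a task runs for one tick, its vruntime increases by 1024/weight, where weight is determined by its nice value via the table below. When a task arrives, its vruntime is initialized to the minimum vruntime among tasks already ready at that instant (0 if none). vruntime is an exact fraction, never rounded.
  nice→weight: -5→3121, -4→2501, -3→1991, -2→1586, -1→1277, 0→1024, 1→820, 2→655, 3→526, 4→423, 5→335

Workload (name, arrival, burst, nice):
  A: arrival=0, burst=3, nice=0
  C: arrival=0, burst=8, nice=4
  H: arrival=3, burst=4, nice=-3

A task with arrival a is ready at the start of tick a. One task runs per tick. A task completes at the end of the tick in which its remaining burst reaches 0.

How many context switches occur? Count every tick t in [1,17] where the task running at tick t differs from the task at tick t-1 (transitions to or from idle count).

context switches = 7

t=0: vr[A=0 C=0] → run A
t=1: vr[A=1 C=0] → run C
t=2: vr[A=1 C=1024/423] → run A
t=3: vr[A=2 C=1024/423 H=2] → run A
t=4: vr[C=1024/423 H=2] → run H
t=5: vr[C=1024/423 H=5006/1991] → run C
t=6: vr[C=2048/423 H=5006/1991] → run H
t=7: vr[C=2048/423 H=6030/1991] → run H
t=8: vr[C=2048/423 H=7054/1991] → run H
t=9: vr[C=2048/423] → run C
t=10: vr[C=1024/141] → run C
t=11: vr[C=4096/423] → run C
t=12: vr[C=5120/423] → run C
t=13: vr[C=2048/141] → run C
t=14: vr[C=7168/423] → run C
t=15: (idle)
t=16: (idle)
t=17: (idle)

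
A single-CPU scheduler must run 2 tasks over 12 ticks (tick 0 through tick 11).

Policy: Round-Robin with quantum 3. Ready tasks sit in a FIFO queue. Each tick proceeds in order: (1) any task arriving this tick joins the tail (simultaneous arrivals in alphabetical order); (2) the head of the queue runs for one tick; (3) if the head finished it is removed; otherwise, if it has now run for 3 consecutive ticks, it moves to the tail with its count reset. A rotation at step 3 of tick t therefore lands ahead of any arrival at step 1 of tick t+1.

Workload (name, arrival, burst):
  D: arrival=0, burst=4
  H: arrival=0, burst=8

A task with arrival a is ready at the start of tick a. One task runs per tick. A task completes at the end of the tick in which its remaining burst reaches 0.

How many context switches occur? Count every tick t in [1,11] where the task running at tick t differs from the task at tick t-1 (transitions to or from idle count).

context switches = 3

t=0: queue=[D,H] q_used=0 → run D
t=1: queue=[D,H] q_used=1 → run D
t=2: queue=[D,H] q_used=2 → run D
t=3: queue=[H,D] q_used=0 → run H
t=4: queue=[H,D] q_used=1 → run H
t=5: queue=[H,D] q_used=2 → run H
t=6: queue=[D,H] q_used=0 → run D
t=7: queue=[H] q_used=0 → run H
t=8: queue=[H] q_used=1 → run H
t=9: queue=[H] q_used=2 → run H
t=10: queue=[H] q_used=0 → run H
t=11: queue=[H] q_used=1 → run H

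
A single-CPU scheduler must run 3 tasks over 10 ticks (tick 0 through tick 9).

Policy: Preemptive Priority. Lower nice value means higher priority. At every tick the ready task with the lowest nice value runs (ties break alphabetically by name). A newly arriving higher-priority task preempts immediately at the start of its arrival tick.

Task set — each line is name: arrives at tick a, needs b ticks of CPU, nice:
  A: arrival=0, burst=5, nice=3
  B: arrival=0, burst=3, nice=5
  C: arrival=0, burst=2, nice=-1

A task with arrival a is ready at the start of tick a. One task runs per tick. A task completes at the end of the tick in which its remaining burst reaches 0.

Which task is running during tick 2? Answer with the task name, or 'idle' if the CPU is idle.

t=0: ready={A,B,C} → run C
t=1: ready={A,B,C} → run C
t=2: ready={A,B} → run A
t=3: ready={A,B} → run A
t=4: ready={A,B} → run A
t=5: ready={A,B} → run A
t=6: ready={A,B} → run A
t=7: ready={B} → run B
t=8: ready={B} → run B
t=9: ready={B} → run B

running at tick 2 = A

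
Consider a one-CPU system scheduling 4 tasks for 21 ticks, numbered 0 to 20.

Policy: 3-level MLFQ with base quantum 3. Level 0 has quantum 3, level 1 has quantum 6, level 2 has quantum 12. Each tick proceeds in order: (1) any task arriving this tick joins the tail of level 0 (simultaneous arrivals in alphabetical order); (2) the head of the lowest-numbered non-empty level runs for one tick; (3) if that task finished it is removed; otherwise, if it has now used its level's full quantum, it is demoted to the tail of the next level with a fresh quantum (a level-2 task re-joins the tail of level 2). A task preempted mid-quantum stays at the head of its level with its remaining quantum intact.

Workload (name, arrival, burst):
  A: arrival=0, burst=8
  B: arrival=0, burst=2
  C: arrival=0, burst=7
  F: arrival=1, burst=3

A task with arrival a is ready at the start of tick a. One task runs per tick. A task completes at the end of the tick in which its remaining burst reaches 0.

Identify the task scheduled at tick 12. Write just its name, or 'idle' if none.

running at tick 12 = A

t=0: L0/L1/L2 = ABC/-/- → run A
t=1: L0/L1/L2 = ABCF/-/- → run A
t=2: L0/L1/L2 = ABCF/-/- → run A
t=3: L0/L1/L2 = BCF/A/- → run B
t=4: L0/L1/L2 = BCF/A/- → run B
t=5: L0/L1/L2 = CF/A/- → run C
t=6: L0/L1/L2 = CF/A/- → run C
t=7: L0/L1/L2 = CF/A/- → run C
t=8: L0/L1/L2 = F/AC/- → run F
t=9: L0/L1/L2 = F/AC/- → run F
t=10: L0/L1/L2 = F/AC/- → run F
t=11: L0/L1/L2 = -/AC/- → run A
t=12: L0/L1/L2 = -/AC/- → run A
t=13: L0/L1/L2 = -/AC/- → run A
t=14: L0/L1/L2 = -/AC/- → run A
t=15: L0/L1/L2 = -/AC/- → run A
t=16: L0/L1/L2 = -/C/- → run C
t=17: L0/L1/L2 = -/C/- → run C
t=18: L0/L1/L2 = -/C/- → run C
t=19: L0/L1/L2 = -/C/- → run C
t=20: (idle)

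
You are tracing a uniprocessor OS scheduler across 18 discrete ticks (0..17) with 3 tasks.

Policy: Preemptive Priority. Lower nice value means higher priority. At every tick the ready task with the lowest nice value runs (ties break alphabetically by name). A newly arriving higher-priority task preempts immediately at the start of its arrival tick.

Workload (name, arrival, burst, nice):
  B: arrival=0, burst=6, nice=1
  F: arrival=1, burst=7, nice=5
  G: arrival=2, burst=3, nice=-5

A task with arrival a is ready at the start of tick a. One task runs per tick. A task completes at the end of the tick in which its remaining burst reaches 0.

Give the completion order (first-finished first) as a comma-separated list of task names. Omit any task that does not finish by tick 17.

completion order = G, B, F

t=0: ready={B} → run B
t=1: ready={B,F} → run B
t=2: ready={B,F,G} → run G
t=3: ready={B,F,G} → run G
t=4: ready={B,F,G} → run G
t=5: ready={B,F} → run B
t=6: ready={B,F} → run B
t=7: ready={B,F} → run B
t=8: ready={B,F} → run B
t=9: ready={F} → run F
t=10: ready={F} → run F
t=11: ready={F} → run F
t=12: ready={F} → run F
t=13: ready={F} → run F
t=14: ready={F} → run F
t=15: ready={F} → run F
t=16: (idle)
t=17: (idle)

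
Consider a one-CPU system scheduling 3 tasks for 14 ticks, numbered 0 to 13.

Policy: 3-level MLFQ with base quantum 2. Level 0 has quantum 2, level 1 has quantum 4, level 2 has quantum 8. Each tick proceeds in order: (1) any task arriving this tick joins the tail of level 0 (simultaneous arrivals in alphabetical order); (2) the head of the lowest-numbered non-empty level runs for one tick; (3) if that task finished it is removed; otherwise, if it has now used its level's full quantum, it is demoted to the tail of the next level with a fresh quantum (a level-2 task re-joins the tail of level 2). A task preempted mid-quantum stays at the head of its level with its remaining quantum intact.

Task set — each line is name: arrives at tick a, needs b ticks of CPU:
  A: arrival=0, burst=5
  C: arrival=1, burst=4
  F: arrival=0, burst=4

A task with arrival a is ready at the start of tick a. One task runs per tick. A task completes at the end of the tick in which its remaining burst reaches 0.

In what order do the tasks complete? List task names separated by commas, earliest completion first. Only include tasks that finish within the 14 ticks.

t=0: L0/L1/L2 = AF/-/- → run A
t=1: L0/L1/L2 = AFC/-/- → run A
t=2: L0/L1/L2 = FC/A/- → run F
t=3: L0/L1/L2 = FC/A/- → run F
t=4: L0/L1/L2 = C/AF/- → run C
t=5: L0/L1/L2 = C/AF/- → run C
t=6: L0/L1/L2 = -/AFC/- → run A
t=7: L0/L1/L2 = -/AFC/- → run A
t=8: L0/L1/L2 = -/AFC/- → run A
t=9: L0/L1/L2 = -/FC/- → run F
t=10: L0/L1/L2 = -/FC/- → run F
t=11: L0/L1/L2 = -/C/- → run C
t=12: L0/L1/L2 = -/C/- → run C
t=13: (idle)

completion order = A, F, C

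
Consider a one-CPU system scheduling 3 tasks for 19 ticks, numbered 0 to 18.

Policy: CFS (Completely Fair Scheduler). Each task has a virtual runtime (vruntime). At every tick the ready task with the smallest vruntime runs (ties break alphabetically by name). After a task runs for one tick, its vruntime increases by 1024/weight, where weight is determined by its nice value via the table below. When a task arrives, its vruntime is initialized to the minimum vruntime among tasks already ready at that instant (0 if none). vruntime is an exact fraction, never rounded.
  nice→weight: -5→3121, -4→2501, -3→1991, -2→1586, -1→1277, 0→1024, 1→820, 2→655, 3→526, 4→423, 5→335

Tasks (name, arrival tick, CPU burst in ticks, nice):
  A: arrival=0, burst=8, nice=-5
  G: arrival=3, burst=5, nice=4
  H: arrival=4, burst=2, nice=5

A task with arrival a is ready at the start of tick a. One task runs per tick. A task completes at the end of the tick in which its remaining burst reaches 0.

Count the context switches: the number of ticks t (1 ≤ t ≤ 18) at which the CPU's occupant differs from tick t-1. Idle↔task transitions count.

context switches = 7

t=0: vr[A=0] → run A
t=1: vr[A=1024/3121] → run A
t=2: vr[A=2048/3121] → run A
t=3: vr[A=3072/3121 G=3072/3121] → run A
t=4: vr[A=4096/3121 G=3072/3121 H=3072/3121] → run G
t=5: vr[A=4096/3121 G=4495360/1320183 H=3072/3121] → run H
t=6: vr[A=4096/3121 G=4495360/1320183 H=4225024/1045535] → run A
t=7: vr[A=5120/3121 G=4495360/1320183 H=4225024/1045535] → run A
t=8: vr[A=6144/3121 G=4495360/1320183 H=4225024/1045535] → run A
t=9: vr[A=7168/3121 G=4495360/1320183 H=4225024/1045535] → run A
t=10: vr[G=4495360/1320183 H=4225024/1045535] → run G
t=11: vr[G=7691264/1320183 H=4225024/1045535] → run H
t=12: vr[G=7691264/1320183] → run G
t=13: vr[G=3629056/440061] → run G
t=14: vr[G=14083072/1320183] → run G
t=15: (idle)
t=16: (idle)
t=17: (idle)
t=18: (idle)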